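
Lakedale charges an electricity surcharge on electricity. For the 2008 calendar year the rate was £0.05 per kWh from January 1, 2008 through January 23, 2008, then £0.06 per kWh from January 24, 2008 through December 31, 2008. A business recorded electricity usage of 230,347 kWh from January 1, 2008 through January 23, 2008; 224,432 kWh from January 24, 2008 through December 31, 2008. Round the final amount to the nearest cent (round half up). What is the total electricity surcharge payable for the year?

£24983.27

January 1 – January 23, 2008: 230,347 kWh at £0.05/kWh → £11517.35
January 24 – December 31, 2008: 224,432 kWh at £0.06/kWh → £13465.92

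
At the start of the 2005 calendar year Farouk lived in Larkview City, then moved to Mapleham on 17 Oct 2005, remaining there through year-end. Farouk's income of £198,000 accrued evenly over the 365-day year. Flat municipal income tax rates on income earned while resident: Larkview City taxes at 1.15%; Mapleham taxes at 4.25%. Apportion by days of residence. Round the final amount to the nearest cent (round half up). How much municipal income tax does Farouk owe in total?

Larkview City, 1 Jan – 16 Oct 2005: 289 days → £198,000 × 1.15% × 289/365 = £1,802.8849
Mapleham, 17 Oct – 31 Dec 2005: 76 days → £198,000 × 4.25% × 76/365 = £1,752.1644
Total = £3,555.0493

£3,555.05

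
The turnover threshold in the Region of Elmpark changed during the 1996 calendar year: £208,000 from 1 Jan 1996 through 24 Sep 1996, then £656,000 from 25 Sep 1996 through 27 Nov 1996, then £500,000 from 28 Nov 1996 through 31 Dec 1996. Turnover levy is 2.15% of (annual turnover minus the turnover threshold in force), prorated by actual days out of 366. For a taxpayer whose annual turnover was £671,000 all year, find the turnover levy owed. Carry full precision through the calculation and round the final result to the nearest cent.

1 Jan – 24 Sep 1996: 268 days, exemption £208,000 → (£671,000 − £208,000) × 2.15% × 268/366 = £7,289.0874
25 Sep – 27 Nov 1996: 64 days, exemption £656,000 → (£671,000 − £656,000) × 2.15% × 64/366 = £56.3934
28 Nov – 31 Dec 1996: 34 days, exemption £500,000 → (£671,000 − £500,000) × 2.15% × 34/366 = £341.5328
Total = £7,687.0137

£7,687.01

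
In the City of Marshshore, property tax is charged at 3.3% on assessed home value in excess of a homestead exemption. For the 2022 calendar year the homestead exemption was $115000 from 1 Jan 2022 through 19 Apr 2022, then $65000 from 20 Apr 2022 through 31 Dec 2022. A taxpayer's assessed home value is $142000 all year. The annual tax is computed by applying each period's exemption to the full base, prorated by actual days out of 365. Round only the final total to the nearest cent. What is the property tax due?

$2048.26

1 Jan – 19 Apr 2022: 109 days, exemption $115000 → ($142000 − $115000) × 3.3% × 109/365 = $266.0795
20 Apr – 31 Dec 2022: 256 days, exemption $65000 → ($142000 − $65000) × 3.3% × 256/365 = $1782.1808
Total = $2048.2603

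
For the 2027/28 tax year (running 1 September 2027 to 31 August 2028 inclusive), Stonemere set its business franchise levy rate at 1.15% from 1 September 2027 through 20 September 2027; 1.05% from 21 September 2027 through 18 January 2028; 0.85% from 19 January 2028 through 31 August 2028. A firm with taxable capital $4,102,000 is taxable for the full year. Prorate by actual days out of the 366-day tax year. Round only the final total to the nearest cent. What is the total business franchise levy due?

1 September – 20 September 2027: 20 days at 1.15% → $4,102,000 × 1.15% × 20/366 = $2,577.7596
21 September 2027 – 18 January 2028: 120 days at 1.05% → $4,102,000 × 1.05% × 120/366 = $14,121.6393
19 January – 31 August 2028: 226 days at 0.85% → $4,102,000 × 0.85% × 226/366 = $21,529.8962
Total = $38,229.2951

$38,229.30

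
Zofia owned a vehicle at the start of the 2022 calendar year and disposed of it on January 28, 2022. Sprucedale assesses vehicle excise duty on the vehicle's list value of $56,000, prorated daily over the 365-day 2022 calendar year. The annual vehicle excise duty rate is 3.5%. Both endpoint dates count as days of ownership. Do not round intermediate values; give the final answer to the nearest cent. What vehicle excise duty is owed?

Days held (January 1 – January 28, 2022): 28 out of 365
Tax = $56,000 × 3.5% × 28/365 = $150.3562

$150.36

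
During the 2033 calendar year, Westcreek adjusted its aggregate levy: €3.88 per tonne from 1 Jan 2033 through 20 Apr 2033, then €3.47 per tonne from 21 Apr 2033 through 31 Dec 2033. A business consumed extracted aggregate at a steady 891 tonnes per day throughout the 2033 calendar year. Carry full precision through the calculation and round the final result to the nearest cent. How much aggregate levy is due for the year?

1 Jan – 20 Apr 2033: 110 days × 891 tonnes/day = 98,010 tonnes at €3.88/tonne → €380,278.80
21 Apr – 31 Dec 2033: 255 days × 891 tonnes/day = 227,205 tonnes at €3.47/tonne → €788,401.35

€1,168,680.15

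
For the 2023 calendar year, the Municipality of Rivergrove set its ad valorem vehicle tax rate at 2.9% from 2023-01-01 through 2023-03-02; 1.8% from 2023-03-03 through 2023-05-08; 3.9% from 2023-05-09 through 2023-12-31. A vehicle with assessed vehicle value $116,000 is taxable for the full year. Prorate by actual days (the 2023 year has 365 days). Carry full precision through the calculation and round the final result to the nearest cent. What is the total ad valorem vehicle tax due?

$3,882.98

2023-01-01 to 2023-03-02: 61 days at 2.9% → $116,000 × 2.9% × 61/365 = $562.2027
2023-03-03 to 2023-05-08: 67 days at 1.8% → $116,000 × 1.8% × 67/365 = $383.2767
2023-05-09 to 2023-12-31: 237 days at 3.9% → $116,000 × 3.9% × 237/365 = $2,937.5014
Total = $3,882.9808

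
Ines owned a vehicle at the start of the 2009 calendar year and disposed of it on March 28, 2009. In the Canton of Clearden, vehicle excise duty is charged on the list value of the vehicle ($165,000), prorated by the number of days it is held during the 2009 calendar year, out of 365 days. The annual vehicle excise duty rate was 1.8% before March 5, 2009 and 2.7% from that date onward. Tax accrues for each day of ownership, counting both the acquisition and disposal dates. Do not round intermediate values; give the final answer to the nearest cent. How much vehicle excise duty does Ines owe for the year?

January 1 – March 4, 2009: 63 days at 1.8% → $165,000 × 1.8% × 63/365 = $512.6301
March 5 – March 28, 2009: 24 days at 2.7% → $165,000 × 2.7% × 24/365 = $292.9315
Total = $805.5616

$805.56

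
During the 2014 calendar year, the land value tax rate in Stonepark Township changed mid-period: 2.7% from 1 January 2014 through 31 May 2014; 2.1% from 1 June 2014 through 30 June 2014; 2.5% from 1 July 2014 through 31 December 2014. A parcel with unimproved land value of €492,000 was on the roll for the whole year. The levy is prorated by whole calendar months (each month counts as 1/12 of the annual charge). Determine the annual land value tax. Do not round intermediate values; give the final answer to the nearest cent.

1 January – 31 May 2014: 5 months at 2.7% → €492,000 × 2.7% × 5/12 = €5,535.0000
1 June – 30 June 2014: 1 month at 2.1% → €492,000 × 2.1% × 1/12 = €861.0000
1 July – 31 December 2014: 6 months at 2.5% → €492,000 × 2.5% × 6/12 = €6,150.0000
Total = €12,546.0000

€12,546.00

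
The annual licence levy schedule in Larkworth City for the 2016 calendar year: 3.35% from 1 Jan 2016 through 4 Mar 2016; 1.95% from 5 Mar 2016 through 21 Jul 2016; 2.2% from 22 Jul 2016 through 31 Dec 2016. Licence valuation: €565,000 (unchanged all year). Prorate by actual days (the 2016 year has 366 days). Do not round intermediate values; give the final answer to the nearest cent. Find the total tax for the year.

€13,029.73

1 Jan – 4 Mar 2016: 64 days at 3.35% → €565,000 × 3.35% × 64/366 = €3,309.7268
5 Mar – 21 Jul 2016: 139 days at 1.95% → €565,000 × 1.95% × 139/366 = €4,184.2418
22 Jul – 31 Dec 2016: 163 days at 2.2% → €565,000 × 2.2% × 163/366 = €5,535.7650
Total = €13,029.7336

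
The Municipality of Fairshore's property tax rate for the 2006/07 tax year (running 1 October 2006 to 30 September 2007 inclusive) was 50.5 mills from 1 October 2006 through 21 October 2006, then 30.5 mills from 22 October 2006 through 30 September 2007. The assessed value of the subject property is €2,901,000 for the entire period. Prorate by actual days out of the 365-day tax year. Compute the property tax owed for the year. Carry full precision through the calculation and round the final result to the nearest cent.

€91,818.64

1 October – 21 October 2006: 21 days at 50.5 mills → €2,901,000 × 5.05% × 21/365 = €8,428.7959
22 October 2006 – 30 September 2007: 344 days at 30.5 mills → €2,901,000 × 3.05% × 344/365 = €83,389.8411
Total = €91,818.6370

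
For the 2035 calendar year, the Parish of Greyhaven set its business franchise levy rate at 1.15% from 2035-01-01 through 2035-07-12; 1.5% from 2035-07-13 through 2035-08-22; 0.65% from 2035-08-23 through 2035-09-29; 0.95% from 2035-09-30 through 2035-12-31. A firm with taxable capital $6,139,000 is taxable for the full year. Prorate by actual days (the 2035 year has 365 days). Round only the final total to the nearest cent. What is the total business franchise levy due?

$66,688.04

2035-01-01 to 2035-07-12: 193 days at 1.15% → $6,139,000 × 1.15% × 193/365 = $37,330.1658
2035-07-13 to 2035-08-22: 41 days at 1.5% → $6,139,000 × 1.5% × 41/365 = $10,343.7945
2035-08-23 to 2035-09-29: 38 days at 0.65% → $6,139,000 × 0.65% × 38/365 = $4,154.3370
2035-09-30 to 2035-12-31: 93 days at 0.95% → $6,139,000 × 0.95% × 93/365 = $14,859.7438
Total = $66,688.0411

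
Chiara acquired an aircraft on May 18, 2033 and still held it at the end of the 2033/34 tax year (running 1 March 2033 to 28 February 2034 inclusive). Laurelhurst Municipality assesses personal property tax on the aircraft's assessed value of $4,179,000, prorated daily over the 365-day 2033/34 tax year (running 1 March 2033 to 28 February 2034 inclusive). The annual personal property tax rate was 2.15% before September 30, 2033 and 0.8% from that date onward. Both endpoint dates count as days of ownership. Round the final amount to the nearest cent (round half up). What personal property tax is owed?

May 18 – September 29, 2033: 135 days at 2.15% → $4,179,000 × 2.15% × 135/365 = $33,231.6370
September 30, 2033 – February 28, 2034: 152 days at 0.8% → $4,179,000 × 0.8% × 152/365 = $13,922.3671
Total = $47,154.0041

$47,154.00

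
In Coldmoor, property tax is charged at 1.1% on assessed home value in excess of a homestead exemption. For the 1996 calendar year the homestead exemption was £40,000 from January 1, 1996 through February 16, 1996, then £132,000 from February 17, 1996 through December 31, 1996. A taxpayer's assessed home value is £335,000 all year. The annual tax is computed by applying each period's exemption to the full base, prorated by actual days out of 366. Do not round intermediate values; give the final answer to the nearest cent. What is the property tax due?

January 1 – February 16, 1996: 47 days, exemption £40,000 → (£335,000 − £40,000) × 1.1% × 47/366 = £416.7077
February 17 – December 31, 1996: 319 days, exemption £132,000 → (£335,000 − £132,000) × 1.1% × 319/366 = £1,946.2486
Total = £2,362.9563

£2,362.96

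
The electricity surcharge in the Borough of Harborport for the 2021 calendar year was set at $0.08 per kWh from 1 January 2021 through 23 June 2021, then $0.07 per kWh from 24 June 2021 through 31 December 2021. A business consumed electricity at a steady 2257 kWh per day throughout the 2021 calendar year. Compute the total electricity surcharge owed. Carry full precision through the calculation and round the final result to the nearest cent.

1 January – 23 June 2021: 174 days × 2257 kWh/day = 392,718 kWh at $0.08/kWh → $31417.44
24 June – 31 December 2021: 191 days × 2257 kWh/day = 431,087 kWh at $0.07/kWh → $30176.09

$61593.53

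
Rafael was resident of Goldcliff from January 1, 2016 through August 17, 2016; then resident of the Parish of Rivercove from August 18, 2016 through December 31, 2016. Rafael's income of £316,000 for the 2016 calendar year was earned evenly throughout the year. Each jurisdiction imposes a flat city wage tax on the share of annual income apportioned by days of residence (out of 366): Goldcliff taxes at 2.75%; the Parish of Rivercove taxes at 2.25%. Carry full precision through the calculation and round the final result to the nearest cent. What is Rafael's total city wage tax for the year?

Goldcliff, January 1 – August 17, 2016: 230 days → £316,000 × 2.75% × 230/366 = £5,460.9290
The Parish of Rivercove, August 18 – December 31, 2016: 136 days → £316,000 × 2.25% × 136/366 = £2,641.9672
Total = £8,102.8962

£8,102.90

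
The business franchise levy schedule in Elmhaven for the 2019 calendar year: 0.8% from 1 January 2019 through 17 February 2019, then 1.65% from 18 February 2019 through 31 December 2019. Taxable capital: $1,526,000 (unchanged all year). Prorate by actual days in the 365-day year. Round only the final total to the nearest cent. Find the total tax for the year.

1 January – 17 February 2019: 48 days at 0.8% → $1,526,000 × 0.8% × 48/365 = $1,605.4356
18 February – 31 December 2019: 317 days at 1.65% → $1,526,000 × 1.65% × 317/365 = $21,867.7890
Total = $23,473.2247

$23,473.22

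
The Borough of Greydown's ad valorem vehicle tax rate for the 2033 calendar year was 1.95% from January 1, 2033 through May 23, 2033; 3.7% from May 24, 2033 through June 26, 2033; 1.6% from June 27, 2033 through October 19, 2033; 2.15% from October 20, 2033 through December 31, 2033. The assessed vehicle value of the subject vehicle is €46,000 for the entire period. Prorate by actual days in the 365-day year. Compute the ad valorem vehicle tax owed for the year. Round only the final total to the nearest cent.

€939.66

January 1 – May 23, 2033: 143 days at 1.95% → €46,000 × 1.95% × 143/365 = €351.4274
May 24 – June 26, 2033: 34 days at 3.7% → €46,000 × 3.7% × 34/365 = €158.5425
June 27 – October 19, 2033: 115 days at 1.6% → €46,000 × 1.6% × 115/365 = €231.8904
October 20 – December 31, 2033: 73 days at 2.15% → €46,000 × 2.15% × 73/365 = €197.8000
Total = €939.6603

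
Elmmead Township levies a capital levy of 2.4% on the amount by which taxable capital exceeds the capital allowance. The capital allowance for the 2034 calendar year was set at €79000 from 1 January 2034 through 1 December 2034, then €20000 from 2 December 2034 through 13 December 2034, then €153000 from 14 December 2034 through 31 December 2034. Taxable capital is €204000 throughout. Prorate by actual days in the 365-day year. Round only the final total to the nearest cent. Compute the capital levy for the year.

1 January – 1 December 2034: 335 days, exemption €79000 → (€204000 − €79000) × 2.4% × 335/365 = €2753.4247
2 December – 13 December 2034: 12 days, exemption €20000 → (€204000 − €20000) × 2.4% × 12/365 = €145.1836
14 December – 31 December 2034: 18 days, exemption €153000 → (€204000 − €153000) × 2.4% × 18/365 = €60.3616
Total = €2958.9699

€2958.97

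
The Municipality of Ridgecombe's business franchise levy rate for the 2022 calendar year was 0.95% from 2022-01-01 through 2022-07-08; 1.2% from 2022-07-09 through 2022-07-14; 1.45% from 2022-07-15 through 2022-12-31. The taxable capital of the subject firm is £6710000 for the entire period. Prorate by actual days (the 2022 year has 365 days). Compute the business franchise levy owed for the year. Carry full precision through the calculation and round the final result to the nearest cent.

2022-01-01 to 2022-07-08: 189 days at 0.95% → £6710000 × 0.95% × 189/365 = £33007.6849
2022-07-09 to 2022-07-14: 6 days at 1.2% → £6710000 × 1.2% × 6/365 = £1323.6164
2022-07-15 to 2022-12-31: 170 days at 1.45% → £6710000 × 1.45% × 170/365 = £45315.4795
Total = £79646.7808

£79646.78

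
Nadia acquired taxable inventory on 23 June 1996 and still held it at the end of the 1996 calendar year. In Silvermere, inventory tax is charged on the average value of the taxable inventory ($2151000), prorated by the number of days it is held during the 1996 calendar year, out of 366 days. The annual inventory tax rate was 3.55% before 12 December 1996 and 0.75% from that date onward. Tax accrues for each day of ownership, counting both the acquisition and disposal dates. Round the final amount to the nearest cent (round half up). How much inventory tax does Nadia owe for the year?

23 June – 11 December 1996: 172 days at 3.55% → $2151000 × 3.55% × 172/366 = $35885.2623
12 December – 31 December 1996: 20 days at 0.75% → $2151000 × 0.75% × 20/366 = $881.5574
Total = $36766.8197

$36766.82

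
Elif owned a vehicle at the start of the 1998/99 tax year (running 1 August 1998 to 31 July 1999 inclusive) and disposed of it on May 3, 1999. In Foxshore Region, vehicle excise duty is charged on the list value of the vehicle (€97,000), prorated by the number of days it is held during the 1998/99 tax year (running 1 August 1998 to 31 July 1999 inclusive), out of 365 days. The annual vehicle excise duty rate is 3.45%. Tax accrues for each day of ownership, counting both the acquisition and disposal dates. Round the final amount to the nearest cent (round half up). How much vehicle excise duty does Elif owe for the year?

Days held (August 1, 1998 – May 3, 1999): 276 out of 365
Tax = €97,000 × 3.45% × 276/365 = €2,530.5041

€2,530.50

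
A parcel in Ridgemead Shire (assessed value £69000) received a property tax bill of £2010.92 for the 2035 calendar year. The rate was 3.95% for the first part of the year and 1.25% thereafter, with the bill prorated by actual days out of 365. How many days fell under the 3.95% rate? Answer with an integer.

Let d = days at the first rate; then 365 − d days at the second rate.
£69000 × [3.95%·d + 1.25%·(365−d)] / 365 = £2010.92
Solving gives d = 225, so the new rate took effect on August 14, 2035.

225 days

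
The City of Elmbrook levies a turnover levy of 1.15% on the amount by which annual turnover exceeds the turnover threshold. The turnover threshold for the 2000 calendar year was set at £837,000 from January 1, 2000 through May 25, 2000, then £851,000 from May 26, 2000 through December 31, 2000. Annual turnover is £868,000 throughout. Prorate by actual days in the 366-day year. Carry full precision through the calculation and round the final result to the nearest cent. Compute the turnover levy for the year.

£259.72

January 1 – May 25, 2000: 146 days, exemption £837,000 → (£868,000 − £837,000) × 1.15% × 146/366 = £142.2104
May 26 – December 31, 2000: 220 days, exemption £851,000 → (£868,000 − £851,000) × 1.15% × 220/366 = £117.5137
Total = £259.7240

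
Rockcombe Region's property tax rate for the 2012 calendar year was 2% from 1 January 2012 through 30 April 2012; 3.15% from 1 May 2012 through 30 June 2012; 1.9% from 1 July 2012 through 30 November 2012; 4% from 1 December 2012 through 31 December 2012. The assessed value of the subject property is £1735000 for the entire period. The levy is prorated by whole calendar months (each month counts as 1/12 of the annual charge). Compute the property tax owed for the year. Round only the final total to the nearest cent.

1 January – 30 April 2012: 4 months at 2% → £1735000 × 2% × 4/12 = £11566.6667
1 May – 30 June 2012: 2 months at 3.15% → £1735000 × 3.15% × 2/12 = £9108.7500
1 July – 30 November 2012: 5 months at 1.9% → £1735000 × 1.9% × 5/12 = £13735.4167
1 December – 31 December 2012: 1 month at 4% → £1735000 × 4% × 1/12 = £5783.3333
Total = £40194.1667

£40194.17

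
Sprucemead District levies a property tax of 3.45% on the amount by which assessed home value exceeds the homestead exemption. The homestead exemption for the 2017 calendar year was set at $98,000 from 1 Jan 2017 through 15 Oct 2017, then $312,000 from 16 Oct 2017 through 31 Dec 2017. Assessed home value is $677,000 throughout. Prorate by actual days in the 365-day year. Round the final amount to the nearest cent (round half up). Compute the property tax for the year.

1 Jan – 15 Oct 2017: 288 days, exemption $98,000 → ($677,000 − $98,000) × 3.45% × 288/365 = $15,761.4904
16 Oct – 31 Dec 2017: 77 days, exemption $312,000 → ($677,000 − $312,000) × 3.45% × 77/365 = $2,656.5000
Total = $18,417.9904

$18,417.99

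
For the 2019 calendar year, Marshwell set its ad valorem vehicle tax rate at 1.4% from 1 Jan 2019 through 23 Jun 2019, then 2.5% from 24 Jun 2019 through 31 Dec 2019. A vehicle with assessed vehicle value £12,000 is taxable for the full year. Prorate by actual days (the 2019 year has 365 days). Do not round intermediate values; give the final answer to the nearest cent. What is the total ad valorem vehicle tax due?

1 Jan – 23 Jun 2019: 174 days at 1.4% → £12,000 × 1.4% × 174/365 = £80.0877
24 Jun – 31 Dec 2019: 191 days at 2.5% → £12,000 × 2.5% × 191/365 = £156.9863
Total = £237.0740

£237.07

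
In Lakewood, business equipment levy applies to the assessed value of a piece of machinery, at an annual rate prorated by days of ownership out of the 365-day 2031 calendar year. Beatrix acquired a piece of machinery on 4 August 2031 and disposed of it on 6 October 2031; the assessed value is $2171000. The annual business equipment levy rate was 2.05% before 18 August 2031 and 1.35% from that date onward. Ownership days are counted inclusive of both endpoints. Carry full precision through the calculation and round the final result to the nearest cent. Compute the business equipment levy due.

4 August – 17 August 2031: 14 days at 2.05% → $2171000 × 2.05% × 14/365 = $1707.0603
18 August – 6 October 2031: 50 days at 1.35% → $2171000 × 1.35% × 50/365 = $4014.8630
Total = $5721.9233

$5721.92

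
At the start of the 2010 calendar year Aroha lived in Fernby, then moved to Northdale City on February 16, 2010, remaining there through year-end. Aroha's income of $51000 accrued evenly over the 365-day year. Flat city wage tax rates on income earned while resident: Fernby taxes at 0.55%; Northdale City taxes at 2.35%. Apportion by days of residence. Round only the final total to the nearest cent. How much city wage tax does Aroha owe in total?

$1082.81

Fernby, January 1 – February 15, 2010: 46 days → $51000 × 0.55% × 46/365 = $35.3507
Northdale City, February 16 – December 31, 2010: 319 days → $51000 × 2.35% × 319/365 = $1047.4562
Total = $1082.8068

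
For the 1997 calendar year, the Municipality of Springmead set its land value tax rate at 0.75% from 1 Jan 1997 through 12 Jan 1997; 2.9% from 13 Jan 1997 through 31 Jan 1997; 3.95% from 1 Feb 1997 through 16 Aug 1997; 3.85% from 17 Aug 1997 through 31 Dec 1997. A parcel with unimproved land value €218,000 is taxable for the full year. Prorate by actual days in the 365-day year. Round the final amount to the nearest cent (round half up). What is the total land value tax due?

1 Jan – 12 Jan 1997: 12 days at 0.75% → €218,000 × 0.75% × 12/365 = €53.7534
13 Jan – 31 Jan 1997: 19 days at 2.9% → €218,000 × 2.9% × 19/365 = €329.0904
1 Feb – 16 Aug 1997: 197 days at 3.95% → €218,000 × 3.95% × 197/365 = €4,647.5808
17 Aug – 31 Dec 1997: 137 days at 3.85% → €218,000 × 3.85% × 137/365 = €3,150.2493
Total = €8,180.6740

€8,180.67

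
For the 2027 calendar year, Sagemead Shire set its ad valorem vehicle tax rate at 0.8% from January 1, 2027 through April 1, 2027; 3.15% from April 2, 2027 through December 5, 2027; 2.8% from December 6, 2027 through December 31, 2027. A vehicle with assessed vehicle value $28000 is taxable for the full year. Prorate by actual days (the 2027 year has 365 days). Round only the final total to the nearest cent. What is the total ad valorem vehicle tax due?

$710.97

January 1 – April 1, 2027: 91 days at 0.8% → $28000 × 0.8% × 91/365 = $55.8466
April 2 – December 5, 2027: 248 days at 3.15% → $28000 × 3.15% × 248/365 = $599.2767
December 6 – December 31, 2027: 26 days at 2.8% → $28000 × 2.8% × 26/365 = $55.8466
Total = $710.9699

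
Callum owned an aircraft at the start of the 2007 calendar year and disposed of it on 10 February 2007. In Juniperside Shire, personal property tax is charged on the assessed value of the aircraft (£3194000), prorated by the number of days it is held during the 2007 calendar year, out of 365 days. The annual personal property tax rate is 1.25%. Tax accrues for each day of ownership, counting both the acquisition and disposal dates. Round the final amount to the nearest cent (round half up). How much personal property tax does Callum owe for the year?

Days held (1 January – 10 February 2007): 41 out of 365
Tax = £3194000 × 1.25% × 41/365 = £4484.7260

£4484.73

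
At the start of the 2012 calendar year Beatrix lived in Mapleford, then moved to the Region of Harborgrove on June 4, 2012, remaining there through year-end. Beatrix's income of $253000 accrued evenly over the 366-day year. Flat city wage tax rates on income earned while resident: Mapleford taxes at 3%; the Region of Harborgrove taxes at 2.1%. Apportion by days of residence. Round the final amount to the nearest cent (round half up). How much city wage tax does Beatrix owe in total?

Mapleford, January 1 – June 3, 2012: 155 days → $253000 × 3% × 155/366 = $3214.3443
The Region of Harborgrove, June 4 – December 31, 2012: 211 days → $253000 × 2.1% × 211/366 = $3062.9590
Total = $6277.3033

$6277.30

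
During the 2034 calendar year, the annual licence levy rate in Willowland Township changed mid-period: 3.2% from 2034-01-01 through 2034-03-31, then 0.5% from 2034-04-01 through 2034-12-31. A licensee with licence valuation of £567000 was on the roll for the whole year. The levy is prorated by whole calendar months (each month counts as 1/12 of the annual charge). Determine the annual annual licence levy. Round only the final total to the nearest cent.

2034-01-01 to 2034-03-31: 3 months at 3.2% → £567000 × 3.2% × 3/12 = £4536.0000
2034-04-01 to 2034-12-31: 9 months at 0.5% → £567000 × 0.5% × 9/12 = £2126.2500
Total = £6662.2500

£6662.25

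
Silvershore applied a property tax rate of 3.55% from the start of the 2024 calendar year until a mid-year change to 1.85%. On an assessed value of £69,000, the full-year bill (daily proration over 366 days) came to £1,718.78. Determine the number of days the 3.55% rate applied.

Let d = days at the first rate; then 366 − d days at the second rate.
£69,000 × [3.55%·d + 1.85%·(366−d)] / 366 = £1,718.78
Solving gives d = 138, so the new rate took effect on 18 May 2024.

138 days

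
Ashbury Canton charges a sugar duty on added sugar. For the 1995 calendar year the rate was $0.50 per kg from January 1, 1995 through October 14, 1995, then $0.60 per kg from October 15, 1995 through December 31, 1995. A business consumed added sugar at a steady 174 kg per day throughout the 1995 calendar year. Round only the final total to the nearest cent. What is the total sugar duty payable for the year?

$33,112.20

January 1 – October 14, 1995: 287 days × 174 kg/day = 49,938 kg at $0.50/kg → $24,969.00
October 15 – December 31, 1995: 78 days × 174 kg/day = 13,572 kg at $0.60/kg → $8,143.20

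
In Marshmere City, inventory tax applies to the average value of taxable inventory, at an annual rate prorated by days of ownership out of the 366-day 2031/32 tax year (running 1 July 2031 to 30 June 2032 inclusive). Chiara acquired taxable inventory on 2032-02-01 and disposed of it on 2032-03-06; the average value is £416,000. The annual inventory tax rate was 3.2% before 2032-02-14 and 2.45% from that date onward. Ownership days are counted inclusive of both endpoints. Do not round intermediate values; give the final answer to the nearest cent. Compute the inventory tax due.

£1,085.46

2032-02-01 to 2032-02-13: 13 days at 3.2% → £416,000 × 3.2% × 13/366 = £472.8306
2032-02-14 to 2032-03-06: 22 days at 2.45% → £416,000 × 2.45% × 22/366 = £612.6339
Total = £1,085.4645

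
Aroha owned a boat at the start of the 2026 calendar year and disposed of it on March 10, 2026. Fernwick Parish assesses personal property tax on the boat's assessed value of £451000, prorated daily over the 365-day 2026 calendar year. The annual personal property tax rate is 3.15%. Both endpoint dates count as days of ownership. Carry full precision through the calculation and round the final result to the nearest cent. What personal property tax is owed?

£2685.61

Days held (January 1 – March 10, 2026): 69 out of 365
Tax = £451000 × 3.15% × 69/365 = £2685.6123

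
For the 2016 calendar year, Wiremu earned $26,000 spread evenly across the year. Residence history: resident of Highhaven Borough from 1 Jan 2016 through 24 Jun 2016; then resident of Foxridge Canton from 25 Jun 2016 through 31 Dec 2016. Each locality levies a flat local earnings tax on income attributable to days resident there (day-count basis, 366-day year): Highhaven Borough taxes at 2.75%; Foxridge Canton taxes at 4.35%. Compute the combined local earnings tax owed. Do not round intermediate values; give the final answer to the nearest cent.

Highhaven Borough, 1 Jan – 24 Jun 2016: 176 days → $26,000 × 2.75% × 176/366 = $343.8251
Foxridge Canton, 25 Jun – 31 Dec 2016: 190 days → $26,000 × 4.35% × 190/366 = $587.1311
Total = $930.9563

$930.96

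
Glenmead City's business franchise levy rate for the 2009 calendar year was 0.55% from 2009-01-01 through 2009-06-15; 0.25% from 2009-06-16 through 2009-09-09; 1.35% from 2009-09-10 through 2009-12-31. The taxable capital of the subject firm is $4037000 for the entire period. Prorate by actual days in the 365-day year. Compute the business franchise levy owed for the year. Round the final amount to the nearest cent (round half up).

2009-01-01 to 2009-06-15: 166 days at 0.55% → $4037000 × 0.55% × 166/365 = $10098.0301
2009-06-16 to 2009-09-09: 86 days at 0.25% → $4037000 × 0.25% × 86/365 = $2377.9589
2009-09-10 to 2009-12-31: 113 days at 1.35% → $4037000 × 1.35% × 113/365 = $16872.4479
Total = $29348.4370

$29348.44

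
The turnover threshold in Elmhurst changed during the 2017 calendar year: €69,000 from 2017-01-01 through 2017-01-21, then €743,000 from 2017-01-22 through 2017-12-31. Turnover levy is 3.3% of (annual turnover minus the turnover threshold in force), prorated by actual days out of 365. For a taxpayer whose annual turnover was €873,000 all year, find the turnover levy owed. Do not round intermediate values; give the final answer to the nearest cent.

2017-01-01 to 2017-01-21: 21 days, exemption €69,000 → (€873,000 − €69,000) × 3.3% × 21/365 = €1,526.4986
2017-01-22 to 2017-12-31: 344 days, exemption €743,000 → (€873,000 − €743,000) × 3.3% × 344/365 = €4,043.1781
Total = €5,569.6767

€5,569.68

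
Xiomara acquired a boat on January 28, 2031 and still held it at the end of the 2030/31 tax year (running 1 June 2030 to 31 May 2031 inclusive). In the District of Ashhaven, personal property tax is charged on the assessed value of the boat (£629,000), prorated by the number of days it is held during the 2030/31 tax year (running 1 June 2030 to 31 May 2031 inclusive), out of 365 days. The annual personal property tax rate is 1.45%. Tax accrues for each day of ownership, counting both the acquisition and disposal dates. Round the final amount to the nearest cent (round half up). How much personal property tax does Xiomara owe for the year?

Days held (January 28 – May 31, 2031): 124 out of 365
Tax = £629,000 × 1.45% × 124/365 = £3,098.4712

£3,098.47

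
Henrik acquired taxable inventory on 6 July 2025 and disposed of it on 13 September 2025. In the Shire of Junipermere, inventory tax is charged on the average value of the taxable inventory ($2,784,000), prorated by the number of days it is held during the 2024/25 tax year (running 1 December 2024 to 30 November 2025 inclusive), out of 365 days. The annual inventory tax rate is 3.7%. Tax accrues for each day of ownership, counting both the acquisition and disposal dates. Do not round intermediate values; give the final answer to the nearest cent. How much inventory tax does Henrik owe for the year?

Days held (6 July – 13 September 2025): 70 out of 365
Tax = $2,784,000 × 3.7% × 70/365 = $19,754.9589

$19,754.96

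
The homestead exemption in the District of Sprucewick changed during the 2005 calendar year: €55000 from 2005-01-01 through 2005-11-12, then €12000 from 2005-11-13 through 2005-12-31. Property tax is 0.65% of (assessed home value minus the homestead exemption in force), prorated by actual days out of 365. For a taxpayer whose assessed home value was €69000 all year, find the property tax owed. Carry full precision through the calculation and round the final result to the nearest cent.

2005-01-01 to 2005-11-12: 316 days, exemption €55000 → (€69000 − €55000) × 0.65% × 316/365 = €78.7836
2005-11-13 to 2005-12-31: 49 days, exemption €12000 → (€69000 − €12000) × 0.65% × 49/365 = €49.7384
Total = €128.5219

€128.52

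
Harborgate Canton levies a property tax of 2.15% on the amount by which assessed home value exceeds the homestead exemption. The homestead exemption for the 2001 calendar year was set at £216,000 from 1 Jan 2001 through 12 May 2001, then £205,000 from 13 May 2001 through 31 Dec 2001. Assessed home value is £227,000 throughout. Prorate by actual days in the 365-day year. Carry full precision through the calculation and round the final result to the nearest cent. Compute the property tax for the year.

1 Jan – 12 May 2001: 132 days, exemption £216,000 → (£227,000 − £216,000) × 2.15% × 132/365 = £85.5288
13 May – 31 Dec 2001: 233 days, exemption £205,000 → (£227,000 − £205,000) × 2.15% × 233/365 = £301.9425
Total = £387.4712

£387.47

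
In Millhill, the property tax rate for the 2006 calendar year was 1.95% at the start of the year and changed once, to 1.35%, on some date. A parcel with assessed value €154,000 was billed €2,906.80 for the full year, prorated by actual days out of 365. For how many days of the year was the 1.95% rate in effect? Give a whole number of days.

Let d = days at the first rate; then 365 − d days at the second rate.
€154,000 × [1.95%·d + 1.35%·(365−d)] / 365 = €2,906.80
Solving gives d = 327, so the new rate took effect on 24 November 2006.

327 days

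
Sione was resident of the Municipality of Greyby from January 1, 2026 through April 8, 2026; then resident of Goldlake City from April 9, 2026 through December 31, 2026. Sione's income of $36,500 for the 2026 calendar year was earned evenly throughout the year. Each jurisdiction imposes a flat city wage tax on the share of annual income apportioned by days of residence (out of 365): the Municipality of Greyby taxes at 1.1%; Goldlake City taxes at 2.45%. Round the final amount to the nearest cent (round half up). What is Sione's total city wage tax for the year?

$761.95

The Municipality of Greyby, January 1 – April 8, 2026: 98 days → $36,500 × 1.1% × 98/365 = $107.8000
Goldlake City, April 9 – December 31, 2026: 267 days → $36,500 × 2.45% × 267/365 = $654.1500
Total = $761.9500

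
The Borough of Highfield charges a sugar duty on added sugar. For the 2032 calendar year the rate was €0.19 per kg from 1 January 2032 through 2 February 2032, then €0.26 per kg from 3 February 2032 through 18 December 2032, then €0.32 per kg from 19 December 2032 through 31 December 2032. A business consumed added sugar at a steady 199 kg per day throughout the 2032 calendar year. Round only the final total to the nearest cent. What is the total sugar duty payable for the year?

€18,632.37

1 January – 2 February 2032: 33 days × 199 kg/day = 6,567 kg at €0.19/kg → €1,247.73
3 February – 18 December 2032: 320 days × 199 kg/day = 63,680 kg at €0.26/kg → €16,556.80
19 December – 31 December 2032: 13 days × 199 kg/day = 2,587 kg at €0.32/kg → €827.84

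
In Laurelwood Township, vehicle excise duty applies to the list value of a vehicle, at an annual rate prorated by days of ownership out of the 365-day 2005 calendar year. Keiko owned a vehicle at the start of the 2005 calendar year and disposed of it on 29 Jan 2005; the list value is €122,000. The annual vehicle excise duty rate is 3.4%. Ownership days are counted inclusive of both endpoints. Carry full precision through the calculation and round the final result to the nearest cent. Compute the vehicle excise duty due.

Days held (1 Jan – 29 Jan 2005): 29 out of 365
Tax = €122,000 × 3.4% × 29/365 = €329.5671

€329.57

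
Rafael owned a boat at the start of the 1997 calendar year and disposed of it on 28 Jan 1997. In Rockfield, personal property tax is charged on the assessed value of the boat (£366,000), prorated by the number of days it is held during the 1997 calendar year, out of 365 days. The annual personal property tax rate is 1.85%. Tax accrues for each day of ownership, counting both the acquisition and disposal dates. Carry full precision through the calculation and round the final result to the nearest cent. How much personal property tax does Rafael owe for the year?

£519.42

Days held (1 Jan – 28 Jan 1997): 28 out of 365
Tax = £366,000 × 1.85% × 28/365 = £519.4192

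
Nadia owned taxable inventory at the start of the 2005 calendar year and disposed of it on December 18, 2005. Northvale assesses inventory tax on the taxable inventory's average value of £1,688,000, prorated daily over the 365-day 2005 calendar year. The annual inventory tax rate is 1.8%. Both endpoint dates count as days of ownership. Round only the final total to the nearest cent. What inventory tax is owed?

Days held (January 1 – December 18, 2005): 352 out of 365
Tax = £1,688,000 × 1.8% × 352/365 = £29,301.8301

£29,301.83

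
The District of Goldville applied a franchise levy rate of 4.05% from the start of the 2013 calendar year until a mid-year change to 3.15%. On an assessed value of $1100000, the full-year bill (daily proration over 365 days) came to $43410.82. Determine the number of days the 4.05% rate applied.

323 days

Let d = days at the first rate; then 365 − d days at the second rate.
$1100000 × [4.05%·d + 3.15%·(365−d)] / 365 = $43410.82
Solving gives d = 323, so the new rate took effect on 20 Nov 2013.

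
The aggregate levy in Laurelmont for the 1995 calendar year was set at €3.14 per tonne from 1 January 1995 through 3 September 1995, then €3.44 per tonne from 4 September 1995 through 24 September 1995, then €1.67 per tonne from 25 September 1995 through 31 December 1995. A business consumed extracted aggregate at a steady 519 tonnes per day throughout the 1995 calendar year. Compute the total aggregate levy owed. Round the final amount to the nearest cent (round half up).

1 January – 3 September 1995: 246 days × 519 tonnes/day = 127,674 tonnes at €3.14/tonne → €400,896.36
4 September – 24 September 1995: 21 days × 519 tonnes/day = 10,899 tonnes at €3.44/tonne → €37,492.56
25 September – 31 December 1995: 98 days × 519 tonnes/day = 50,862 tonnes at €1.67/tonne → €84,939.54

€523,328.46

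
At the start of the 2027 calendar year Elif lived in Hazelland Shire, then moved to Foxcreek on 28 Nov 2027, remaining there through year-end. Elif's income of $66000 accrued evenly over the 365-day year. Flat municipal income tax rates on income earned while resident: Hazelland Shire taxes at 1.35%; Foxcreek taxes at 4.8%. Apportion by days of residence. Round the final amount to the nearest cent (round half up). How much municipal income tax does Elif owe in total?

$1103.10

Hazelland Shire, 1 Jan – 27 Nov 2027: 331 days → $66000 × 1.35% × 331/365 = $808.0027
Foxcreek, 28 Nov – 31 Dec 2027: 34 days → $66000 × 4.8% × 34/365 = $295.1014
Total = $1103.1041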